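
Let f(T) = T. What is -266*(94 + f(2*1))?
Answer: -25536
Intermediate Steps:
-266*(94 + f(2*1)) = -266*(94 + 2*1) = -266*(94 + 2) = -266*96 = -25536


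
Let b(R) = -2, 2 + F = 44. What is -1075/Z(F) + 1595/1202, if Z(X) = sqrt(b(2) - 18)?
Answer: 1595/1202 + 215*I*sqrt(5)/2 ≈ 1.327 + 240.38*I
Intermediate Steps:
F = 42 (F = -2 + 44 = 42)
Z(X) = 2*I*sqrt(5) (Z(X) = sqrt(-2 - 18) = sqrt(-20) = 2*I*sqrt(5))
-1075/Z(F) + 1595/1202 = -1075*(-I*sqrt(5)/10) + 1595/1202 = -(-215)*I*sqrt(5)/2 + 1595*(1/1202) = 215*I*sqrt(5)/2 + 1595/1202 = 1595/1202 + 215*I*sqrt(5)/2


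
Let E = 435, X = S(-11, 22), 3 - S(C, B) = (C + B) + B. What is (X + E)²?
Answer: 164025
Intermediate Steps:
S(C, B) = 3 - C - 2*B (S(C, B) = 3 - ((C + B) + B) = 3 - ((B + C) + B) = 3 - (C + 2*B) = 3 + (-C - 2*B) = 3 - C - 2*B)
X = -30 (X = 3 - 1*(-11) - 2*22 = 3 + 11 - 44 = -30)
(X + E)² = (-30 + 435)² = 405² = 164025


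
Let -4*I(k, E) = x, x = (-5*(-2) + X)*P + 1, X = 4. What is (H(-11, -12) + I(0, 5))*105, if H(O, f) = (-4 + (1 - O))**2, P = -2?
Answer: 29715/4 ≈ 7428.8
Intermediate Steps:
H(O, f) = (-3 - O)**2
x = -27 (x = (-5*(-2) + 4)*(-2) + 1 = (10 + 4)*(-2) + 1 = 14*(-2) + 1 = -28 + 1 = -27)
I(k, E) = 27/4 (I(k, E) = -1/4*(-27) = 27/4)
(H(-11, -12) + I(0, 5))*105 = ((3 - 11)**2 + 27/4)*105 = ((-8)**2 + 27/4)*105 = (64 + 27/4)*105 = (283/4)*105 = 29715/4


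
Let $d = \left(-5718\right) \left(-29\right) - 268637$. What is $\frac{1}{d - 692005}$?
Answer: $- \frac{1}{794820} \approx -1.2581 \cdot 10^{-6}$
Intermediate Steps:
$d = -102815$ ($d = 165822 - 268637 = -102815$)
$\frac{1}{d - 692005} = \frac{1}{-102815 - 692005} = \frac{1}{-794820} = - \frac{1}{794820}$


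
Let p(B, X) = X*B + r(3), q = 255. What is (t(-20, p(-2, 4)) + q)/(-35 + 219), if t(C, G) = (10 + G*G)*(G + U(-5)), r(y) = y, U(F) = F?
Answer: -95/184 ≈ -0.51630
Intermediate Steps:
p(B, X) = 3 + B*X (p(B, X) = X*B + 3 = B*X + 3 = 3 + B*X)
t(C, G) = (-5 + G)*(10 + G²) (t(C, G) = (10 + G*G)*(G - 5) = (10 + G²)*(-5 + G) = (-5 + G)*(10 + G²))
(t(-20, p(-2, 4)) + q)/(-35 + 219) = ((-50 + (3 - 2*4)³ - 5*(3 - 2*4)² + 10*(3 - 2*4)) + 255)/(-35 + 219) = ((-50 + (3 - 8)³ - 5*(3 - 8)² + 10*(3 - 8)) + 255)/184 = ((-50 + (-5)³ - 5*(-5)² + 10*(-5)) + 255)*(1/184) = ((-50 - 125 - 5*25 - 50) + 255)*(1/184) = ((-50 - 125 - 125 - 50) + 255)*(1/184) = (-350 + 255)*(1/184) = -95*1/184 = -95/184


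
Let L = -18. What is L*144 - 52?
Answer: -2644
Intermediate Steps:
L*144 - 52 = -18*144 - 52 = -2592 - 52 = -2644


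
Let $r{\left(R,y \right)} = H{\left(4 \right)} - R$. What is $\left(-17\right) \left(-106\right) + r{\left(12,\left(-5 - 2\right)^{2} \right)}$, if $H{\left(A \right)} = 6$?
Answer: $1796$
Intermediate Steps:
$r{\left(R,y \right)} = 6 - R$
$\left(-17\right) \left(-106\right) + r{\left(12,\left(-5 - 2\right)^{2} \right)} = \left(-17\right) \left(-106\right) + \left(6 - 12\right) = 1802 + \left(6 - 12\right) = 1802 - 6 = 1796$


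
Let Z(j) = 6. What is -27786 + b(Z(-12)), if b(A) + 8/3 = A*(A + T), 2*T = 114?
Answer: -82232/3 ≈ -27411.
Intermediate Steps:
T = 57 (T = (½)*114 = 57)
b(A) = -8/3 + A*(57 + A) (b(A) = -8/3 + A*(A + 57) = -8/3 + A*(57 + A))
-27786 + b(Z(-12)) = -27786 + (-8/3 + 6² + 57*6) = -27786 + (-8/3 + 36 + 342) = -27786 + 1126/3 = -82232/3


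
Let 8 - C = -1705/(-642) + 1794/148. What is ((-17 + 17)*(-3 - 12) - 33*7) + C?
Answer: -2824082/11877 ≈ -237.78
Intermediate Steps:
C = -80495/11877 (C = 8 - (-1705/(-642) + 1794/148) = 8 - (-1705*(-1/642) + 1794*(1/148)) = 8 - (1705/642 + 897/74) = 8 - 1*175511/11877 = 8 - 175511/11877 = -80495/11877 ≈ -6.7774)
((-17 + 17)*(-3 - 12) - 33*7) + C = ((-17 + 17)*(-3 - 12) - 33*7) - 80495/11877 = (0*(-15) - 231) - 80495/11877 = (0 - 231) - 80495/11877 = -231 - 80495/11877 = -2824082/11877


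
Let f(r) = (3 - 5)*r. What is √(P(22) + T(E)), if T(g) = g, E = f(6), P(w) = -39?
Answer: I*√51 ≈ 7.1414*I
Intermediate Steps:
f(r) = -2*r
E = -12 (E = -2*6 = -12)
√(P(22) + T(E)) = √(-39 - 12) = √(-51) = I*√51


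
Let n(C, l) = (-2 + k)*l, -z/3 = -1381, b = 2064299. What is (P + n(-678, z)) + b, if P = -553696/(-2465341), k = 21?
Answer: 5283265762152/2465341 ≈ 2.1430e+6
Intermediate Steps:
z = 4143 (z = -3*(-1381) = 4143)
P = 553696/2465341 (P = -553696*(-1/2465341) = 553696/2465341 ≈ 0.22459)
n(C, l) = 19*l (n(C, l) = (-2 + 21)*l = 19*l)
(P + n(-678, z)) + b = (553696/2465341 + 19*4143) + 2064299 = (553696/2465341 + 78717) + 2064299 = 194064801193/2465341 + 2064299 = 5283265762152/2465341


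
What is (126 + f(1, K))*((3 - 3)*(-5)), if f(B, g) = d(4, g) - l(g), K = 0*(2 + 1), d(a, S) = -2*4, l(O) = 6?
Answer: 0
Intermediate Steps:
d(a, S) = -8
K = 0 (K = 0*3 = 0)
f(B, g) = -14 (f(B, g) = -8 - 1*6 = -8 - 6 = -14)
(126 + f(1, K))*((3 - 3)*(-5)) = (126 - 14)*((3 - 3)*(-5)) = 112*(0*(-5)) = 112*0 = 0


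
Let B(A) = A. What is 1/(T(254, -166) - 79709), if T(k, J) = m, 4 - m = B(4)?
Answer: -1/79709 ≈ -1.2546e-5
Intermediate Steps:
m = 0 (m = 4 - 1*4 = 4 - 4 = 0)
T(k, J) = 0
1/(T(254, -166) - 79709) = 1/(0 - 79709) = 1/(-79709) = -1/79709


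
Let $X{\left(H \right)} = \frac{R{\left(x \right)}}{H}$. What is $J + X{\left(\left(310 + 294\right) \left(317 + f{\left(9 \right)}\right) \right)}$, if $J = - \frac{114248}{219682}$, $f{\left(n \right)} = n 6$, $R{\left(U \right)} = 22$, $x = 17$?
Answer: $- \frac{6399078957}{12306805322} \approx -0.51996$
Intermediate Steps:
$f{\left(n \right)} = 6 n$
$X{\left(H \right)} = \frac{22}{H}$
$J = - \frac{57124}{109841}$ ($J = \left(-114248\right) \frac{1}{219682} = - \frac{57124}{109841} \approx -0.52006$)
$J + X{\left(\left(310 + 294\right) \left(317 + f{\left(9 \right)}\right) \right)} = - \frac{57124}{109841} + \frac{22}{\left(310 + 294\right) \left(317 + 6 \cdot 9\right)} = - \frac{57124}{109841} + \frac{22}{604 \left(317 + 54\right)} = - \frac{57124}{109841} + \frac{22}{604 \cdot 371} = - \frac{57124}{109841} + \frac{22}{224084} = - \frac{57124}{109841} + 22 \cdot \frac{1}{224084} = - \frac{57124}{109841} + \frac{11}{112042} = - \frac{6399078957}{12306805322}$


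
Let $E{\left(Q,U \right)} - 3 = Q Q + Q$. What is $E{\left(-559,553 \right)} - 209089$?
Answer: $102836$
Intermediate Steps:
$E{\left(Q,U \right)} = 3 + Q + Q^{2}$ ($E{\left(Q,U \right)} = 3 + \left(Q Q + Q\right) = 3 + \left(Q^{2} + Q\right) = 3 + \left(Q + Q^{2}\right) = 3 + Q + Q^{2}$)
$E{\left(-559,553 \right)} - 209089 = \left(3 - 559 + \left(-559\right)^{2}\right) - 209089 = \left(3 - 559 + 312481\right) - 209089 = 311925 - 209089 = 102836$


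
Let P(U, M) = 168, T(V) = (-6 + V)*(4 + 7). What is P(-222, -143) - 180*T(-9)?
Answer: 29868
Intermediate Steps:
T(V) = -66 + 11*V (T(V) = (-6 + V)*11 = -66 + 11*V)
P(-222, -143) - 180*T(-9) = 168 - 180*(-66 + 11*(-9)) = 168 - 180*(-66 - 99) = 168 - 180*(-165) = 168 - 1*(-29700) = 168 + 29700 = 29868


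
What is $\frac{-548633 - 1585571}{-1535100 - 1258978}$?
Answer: $\frac{1067102}{1397039} \approx 0.76383$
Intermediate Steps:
$\frac{-548633 - 1585571}{-1535100 - 1258978} = - \frac{2134204}{-2794078} = \left(-2134204\right) \left(- \frac{1}{2794078}\right) = \frac{1067102}{1397039}$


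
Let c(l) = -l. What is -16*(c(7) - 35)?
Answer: 672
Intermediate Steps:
-16*(c(7) - 35) = -16*(-1*7 - 35) = -16*(-7 - 35) = -16*(-42) = 672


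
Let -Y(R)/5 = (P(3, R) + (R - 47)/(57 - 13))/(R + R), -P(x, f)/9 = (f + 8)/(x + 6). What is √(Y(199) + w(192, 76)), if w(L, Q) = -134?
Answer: I*√2519350746/4378 ≈ 11.465*I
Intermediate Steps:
P(x, f) = -9*(8 + f)/(6 + x) (P(x, f) = -9*(f + 8)/(x + 6) = -9*(8 + f)/(6 + x))
Y(R) = -5*(-399/44 - 43*R/44)/(2*R) (Y(R) = -5*(9*(-8 - R)/(6 + 3) + (R - 47)/(57 - 13))/(R + R) = -5*(9*(-8 - R)/9 + (-47 + R)/44)/(2*R) = -5*(9*(⅑)*(-8 - R) + (-47 + R)*(1/44))*1/(2*R) = -5*((-8 - R) + (-47/44 + R/44))*1/(2*R) = -5*(-399/44 - 43*R/44)*1/(2*R) = -5*(-399/44 - 43*R/44)/(2*R))
√(Y(199) + w(192, 76)) = √((5/88)*(399 + 43*199)/199 - 134) = √((5/88)*(1/199)*(399 + 8557) - 134) = √((5/88)*(1/199)*8956 - 134) = √(11195/4378 - 134) = √(-575457/4378) = I*√2519350746/4378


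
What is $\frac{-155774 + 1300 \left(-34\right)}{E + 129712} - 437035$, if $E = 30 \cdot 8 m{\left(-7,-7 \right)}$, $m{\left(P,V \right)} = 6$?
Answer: $- \frac{28659107147}{65576} \approx -4.3704 \cdot 10^{5}$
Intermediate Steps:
$E = 1440$ ($E = 30 \cdot 8 \cdot 6 = 240 \cdot 6 = 1440$)
$\frac{-155774 + 1300 \left(-34\right)}{E + 129712} - 437035 = \frac{-155774 + 1300 \left(-34\right)}{1440 + 129712} - 437035 = \frac{-155774 - 44200}{131152} - 437035 = \left(-199974\right) \frac{1}{131152} - 437035 = - \frac{99987}{65576} - 437035 = - \frac{28659107147}{65576}$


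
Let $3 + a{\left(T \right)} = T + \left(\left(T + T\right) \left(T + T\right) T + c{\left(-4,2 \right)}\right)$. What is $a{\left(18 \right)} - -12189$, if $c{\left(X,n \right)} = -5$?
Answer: $35527$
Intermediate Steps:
$a{\left(T \right)} = -8 + T + 4 T^{3}$ ($a{\left(T \right)} = -3 + \left(T + \left(\left(T + T\right) \left(T + T\right) T - 5\right)\right) = -3 + \left(T + \left(2 T 2 T T - 5\right)\right) = -3 + \left(T + \left(4 T^{2} T - 5\right)\right) = -3 + \left(T + \left(4 T^{3} - 5\right)\right) = -3 + \left(T + \left(-5 + 4 T^{3}\right)\right) = -3 + \left(-5 + T + 4 T^{3}\right) = -8 + T + 4 T^{3}$)
$a{\left(18 \right)} - -12189 = \left(-8 + 18 + 4 \cdot 18^{3}\right) - -12189 = \left(-8 + 18 + 4 \cdot 5832\right) + 12189 = \left(-8 + 18 + 23328\right) + 12189 = 23338 + 12189 = 35527$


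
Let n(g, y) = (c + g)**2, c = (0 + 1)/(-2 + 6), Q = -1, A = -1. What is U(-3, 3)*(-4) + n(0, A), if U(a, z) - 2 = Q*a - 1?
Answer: -255/16 ≈ -15.938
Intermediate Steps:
U(a, z) = 1 - a (U(a, z) = 2 + (-a - 1) = 2 + (-1 - a) = 1 - a)
c = 1/4 ≈ 0.25000
n(g, y) = (1/4 + g)**2
U(-3, 3)*(-4) + n(0, A) = (1 - 1*(-3))*(-4) + (1 + 4*0)**2/16 = (1 + 3)*(-4) + (1 + 0)**2/16 = 4*(-4) + (1/16)*1**2 = -16 + (1/16)*1 = -16 + 1/16 = -255/16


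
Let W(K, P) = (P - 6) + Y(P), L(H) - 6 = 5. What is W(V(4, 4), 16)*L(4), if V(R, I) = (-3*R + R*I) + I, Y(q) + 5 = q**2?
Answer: 2871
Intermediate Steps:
Y(q) = -5 + q**2
L(H) = 11 (L(H) = 6 + 5 = 11)
V(R, I) = I - 3*R + I*R (V(R, I) = (-3*R + I*R) + I = I - 3*R + I*R)
W(K, P) = -11 + P + P**2 (W(K, P) = (P - 6) + (-5 + P**2) = (-6 + P) + (-5 + P**2) = -11 + P + P**2)
W(V(4, 4), 16)*L(4) = (-11 + 16 + 16**2)*11 = (-11 + 16 + 256)*11 = 261*11 = 2871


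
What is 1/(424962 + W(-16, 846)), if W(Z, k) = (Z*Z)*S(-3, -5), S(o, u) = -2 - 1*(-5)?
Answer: 1/425730 ≈ 2.3489e-6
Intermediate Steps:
S(o, u) = 3 (S(o, u) = -2 + 5 = 3)
W(Z, k) = 3*Z² (W(Z, k) = (Z*Z)*3 = Z²*3 = 3*Z²)
1/(424962 + W(-16, 846)) = 1/(424962 + 3*(-16)²) = 1/(424962 + 3*256) = 1/(424962 + 768) = 1/425730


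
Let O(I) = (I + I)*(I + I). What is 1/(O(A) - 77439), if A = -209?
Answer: 1/97285 ≈ 1.0279e-5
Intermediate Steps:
O(I) = 4*I² (O(I) = (2*I)*(2*I) = 4*I²)
1/(O(A) - 77439) = 1/(4*(-209)² - 77439) = 1/(4*43681 - 77439) = 1/(174724 - 77439) = 1/97285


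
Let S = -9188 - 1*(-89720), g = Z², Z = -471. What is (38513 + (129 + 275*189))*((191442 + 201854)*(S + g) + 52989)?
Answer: 10776367958822949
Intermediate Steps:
g = 221841 (g = (-471)² = 221841)
S = 80532 (S = -9188 + 89720 = 80532)
(38513 + (129 + 275*189))*((191442 + 201854)*(S + g) + 52989) = (38513 + (129 + 275*189))*((191442 + 201854)*(80532 + 221841) + 52989) = (38513 + (129 + 51975))*(393296*302373 + 52989) = (38513 + 52104)*(118922091408 + 52989) = 90617*118922144397 = 10776367958822949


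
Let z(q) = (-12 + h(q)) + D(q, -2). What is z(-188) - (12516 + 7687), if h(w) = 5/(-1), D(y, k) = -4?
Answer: -20224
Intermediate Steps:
h(w) = -5 (h(w) = 5*(-1) = -5)
z(q) = -21 (z(q) = (-12 - 5) - 4 = -17 - 4 = -21)
z(-188) - (12516 + 7687) = -21 - (12516 + 7687) = -21 - 1*20203 = -21 - 20203 = -20224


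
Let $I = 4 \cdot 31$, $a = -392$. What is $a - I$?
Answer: $-516$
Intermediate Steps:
$I = 124$
$a - I = -392 - 124 = -516$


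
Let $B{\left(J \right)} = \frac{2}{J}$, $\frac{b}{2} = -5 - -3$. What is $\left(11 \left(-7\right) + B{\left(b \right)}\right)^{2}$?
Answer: $\frac{24025}{4} \approx 6006.3$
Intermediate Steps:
$b = -4$ ($b = 2 \left(-5 - -3\right) = 2 \left(-5 + 3\right) = 2 \left(-2\right) = -4$)
$\left(11 \left(-7\right) + B{\left(b \right)}\right)^{2} = \left(11 \left(-7\right) + \frac{2}{-4}\right)^{2} = \left(-77 + 2 \left(- \frac{1}{4}\right)\right)^{2} = \left(-77 - \frac{1}{2}\right)^{2} = \left(- \frac{155}{2}\right)^{2} = \frac{24025}{4}$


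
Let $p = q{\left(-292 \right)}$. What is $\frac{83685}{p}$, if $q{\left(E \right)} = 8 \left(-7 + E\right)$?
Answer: $- \frac{83685}{2392} \approx -34.985$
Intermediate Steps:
$q{\left(E \right)} = -56 + 8 E$
$p = -2392$ ($p = -56 + 8 \left(-292\right) = -56 - 2336 = -2392$)
$\frac{83685}{p} = \frac{83685}{-2392} = 83685 \left(- \frac{1}{2392}\right) = - \frac{83685}{2392}$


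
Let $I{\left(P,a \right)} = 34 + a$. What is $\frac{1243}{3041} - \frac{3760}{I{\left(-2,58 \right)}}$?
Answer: $- \frac{2829951}{69943} \approx -40.461$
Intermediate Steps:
$\frac{1243}{3041} - \frac{3760}{I{\left(-2,58 \right)}} = \frac{1243}{3041} - \frac{3760}{34 + 58} = 1243 \cdot \frac{1}{3041} - \frac{3760}{92} = \frac{1243}{3041} - \frac{940}{23} = - \frac{2829951}{69943}$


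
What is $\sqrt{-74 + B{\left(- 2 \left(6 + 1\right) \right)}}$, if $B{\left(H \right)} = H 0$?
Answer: $i \sqrt{74} \approx 8.6023 i$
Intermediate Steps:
$B{\left(H \right)} = 0$
$\sqrt{-74 + B{\left(- 2 \left(6 + 1\right) \right)}} = \sqrt{-74 + 0} = \sqrt{-74} = i \sqrt{74}$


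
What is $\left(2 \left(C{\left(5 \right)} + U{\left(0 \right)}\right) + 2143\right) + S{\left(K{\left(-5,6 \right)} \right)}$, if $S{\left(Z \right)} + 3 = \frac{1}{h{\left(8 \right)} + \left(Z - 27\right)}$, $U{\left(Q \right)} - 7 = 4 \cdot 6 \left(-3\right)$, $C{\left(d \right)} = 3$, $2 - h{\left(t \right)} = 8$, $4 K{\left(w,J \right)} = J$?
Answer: $\frac{127006}{63} \approx 2016.0$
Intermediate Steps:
$K{\left(w,J \right)} = \frac{J}{4}$
$h{\left(t \right)} = -6$ ($h{\left(t \right)} = 2 - 8 = -6$)
$U{\left(Q \right)} = -65$ ($U{\left(Q \right)} = 7 + 4 \cdot 6 \left(-3\right) = 7 + 24 \left(-3\right) = 7 - 72 = -65$)
$S{\left(Z \right)} = -3 + \frac{1}{-33 + Z}$ ($S{\left(Z \right)} = -3 + \frac{1}{-6 + \left(Z - 27\right)} = -3 + \frac{1}{-6 + \left(-27 + Z\right)} = -3 + \frac{1}{-33 + Z}$)
$\left(2 \left(C{\left(5 \right)} + U{\left(0 \right)}\right) + 2143\right) + S{\left(K{\left(-5,6 \right)} \right)} = \left(2 \left(3 - 65\right) + 2143\right) + \frac{100 - 3 \cdot \frac{1}{4} \cdot 6}{-33 + \frac{1}{4} \cdot 6} = \left(2 \left(-62\right) + 2143\right) + \frac{100 - \frac{9}{2}}{-33 + \frac{3}{2}} = \left(-124 + 2143\right) + \frac{100 - \frac{9}{2}}{- \frac{63}{2}} = 2019 - \frac{191}{63} = \frac{127006}{63}$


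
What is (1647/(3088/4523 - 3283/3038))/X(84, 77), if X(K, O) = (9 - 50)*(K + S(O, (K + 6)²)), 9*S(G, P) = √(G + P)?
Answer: 1047502158696/859119658205 - 1385584866*√8177/859119658205 ≈ 1.0734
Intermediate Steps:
S(G, P) = √(G + P)/9
X(K, O) = -41*K - 41*√(O + (6 + K)²)/9 (X(K, O) = (9 - 50)*(K + √(O + (K + 6)²)/9) = -41*(K + √(O + (6 + K)²)/9) = -41*K - 41*√(O + (6 + K)²)/9)
(1647/(3088/4523 - 3283/3038))/X(84, 77) = (1647/(3088/4523 - 3283/3038))/(-41*84 - 41*√(77 + (6 + 84)²)/9) = (1647/(3088*(1/4523) - 3283*1/3038))/(-3444 - 41*√(77 + 90²)/9) = (1647/(3088/4523 - 67/62))/(-3444 - 41*√(77 + 8100)/9) = (1647/(-111585/280426))/(-3444 - 41*√8177/9) = (1647*(-280426/111585))/(-3444 - 41*√8177/9) = -153953874/(37195*(-3444 - 41*√8177/9))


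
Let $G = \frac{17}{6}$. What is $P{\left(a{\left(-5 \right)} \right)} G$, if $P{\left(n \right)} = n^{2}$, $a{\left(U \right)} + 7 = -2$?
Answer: $\frac{459}{2} \approx 229.5$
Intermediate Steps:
$a{\left(U \right)} = -9$ ($a{\left(U \right)} = -7 - 2 = -9$)
$G = \frac{17}{6}$ ($G = 17 \cdot \frac{1}{6} = \frac{17}{6} \approx 2.8333$)
$P{\left(a{\left(-5 \right)} \right)} G = \left(-9\right)^{2} \cdot \frac{17}{6} = 81 \cdot \frac{17}{6} = \frac{459}{2}$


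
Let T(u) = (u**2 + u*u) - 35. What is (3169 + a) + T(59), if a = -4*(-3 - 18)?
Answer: 10180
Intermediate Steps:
T(u) = -35 + 2*u**2 (T(u) = (u**2 + u**2) - 35 = 2*u**2 - 35 = -35 + 2*u**2)
a = 84 (a = -4*(-21) = 84)
(3169 + a) + T(59) = (3169 + 84) + (-35 + 2*59**2) = 3253 + (-35 + 2*3481) = 3253 + (-35 + 6962) = 3253 + 6927 = 10180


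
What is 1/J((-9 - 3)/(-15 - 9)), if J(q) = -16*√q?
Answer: -√2/16 ≈ -0.088388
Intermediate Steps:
1/J((-9 - 3)/(-15 - 9)) = 1/(-16*2*√3*√(-1/(-15 - 9))) = 1/(-16*2*√3*√(-1/(-24))) = 1/(-16*√2/2) = 1/(-8*√2) = -√2/16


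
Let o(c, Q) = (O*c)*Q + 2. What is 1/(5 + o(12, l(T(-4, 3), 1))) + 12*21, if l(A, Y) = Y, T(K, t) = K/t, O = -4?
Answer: 10331/41 ≈ 251.98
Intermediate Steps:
o(c, Q) = 2 - 4*Q*c (o(c, Q) = (-4*c)*Q + 2 = -4*Q*c + 2 = 2 - 4*Q*c)
1/(5 + o(12, l(T(-4, 3), 1))) + 12*21 = 1/(5 + (2 - 4*1*12)) + 12*21 = 1/(5 + (2 - 48)) + 252 = 1/(5 - 46) + 252 = 1/(-41) + 252 = -1/41 + 252 = 10331/41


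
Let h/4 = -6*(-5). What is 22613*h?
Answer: 2713560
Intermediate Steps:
h = 120 (h = 4*(-6*(-5)) = 4*30 = 120)
22613*h = 22613*120 = 2713560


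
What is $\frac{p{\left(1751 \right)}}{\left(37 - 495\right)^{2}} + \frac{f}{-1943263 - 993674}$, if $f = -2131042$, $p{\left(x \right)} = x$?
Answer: $\frac{452158470775}{616063652868} \approx 0.73395$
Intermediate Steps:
$\frac{p{\left(1751 \right)}}{\left(37 - 495\right)^{2}} + \frac{f}{-1943263 - 993674} = \frac{1751}{\left(37 - 495\right)^{2}} - \frac{2131042}{-1943263 - 993674} = \frac{1751}{\left(-458\right)^{2}} - \frac{2131042}{-1943263 - 993674} = \frac{1751}{209764} - \frac{2131042}{-2936937} = 1751 \cdot \frac{1}{209764} - - \frac{2131042}{2936937} = \frac{1751}{209764} + \frac{2131042}{2936937} = \frac{452158470775}{616063652868}$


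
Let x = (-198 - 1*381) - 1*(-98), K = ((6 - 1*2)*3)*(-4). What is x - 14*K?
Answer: 191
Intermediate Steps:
K = -48 (K = ((6 - 2)*3)*(-4) = (4*3)*(-4) = 12*(-4) = -48)
x = -481 (x = (-198 - 381) + 98 = -579 + 98 = -481)
x - 14*K = -481 - 14*(-48) = -481 + 672 = 191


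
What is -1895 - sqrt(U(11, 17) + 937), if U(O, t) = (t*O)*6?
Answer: -1895 - sqrt(2059) ≈ -1940.4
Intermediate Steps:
U(O, t) = 6*O*t (U(O, t) = (O*t)*6 = 6*O*t)
-1895 - sqrt(U(11, 17) + 937) = -1895 - sqrt(6*11*17 + 937) = -1895 - sqrt(1122 + 937) = -1895 - sqrt(2059)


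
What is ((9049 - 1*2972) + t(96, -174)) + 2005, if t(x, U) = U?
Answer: 7908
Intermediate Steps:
((9049 - 1*2972) + t(96, -174)) + 2005 = ((9049 - 1*2972) - 174) + 2005 = ((9049 - 2972) - 174) + 2005 = (6077 - 174) + 2005 = 5903 + 2005 = 7908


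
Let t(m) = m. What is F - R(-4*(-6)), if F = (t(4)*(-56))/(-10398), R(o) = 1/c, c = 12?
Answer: -1285/20796 ≈ -0.061791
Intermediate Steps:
R(o) = 1/12
F = 112/5199 (F = (4*(-56))/(-10398) = -224*(-1/10398) = 112/5199 ≈ 0.021543)
F - R(-4*(-6)) = 112/5199 - 1*1/12 = 112/5199 - 1/12 = -1285/20796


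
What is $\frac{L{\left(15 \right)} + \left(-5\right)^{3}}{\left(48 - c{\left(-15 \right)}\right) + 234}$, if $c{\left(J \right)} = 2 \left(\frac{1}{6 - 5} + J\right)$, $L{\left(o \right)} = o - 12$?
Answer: $- \frac{61}{155} \approx -0.39355$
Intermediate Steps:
$L{\left(o \right)} = -12 + o$
$c{\left(J \right)} = 2 + 2 J$ ($c{\left(J \right)} = 2 \left(1^{-1} + J\right) = 2 \left(1 + J\right) = 2 + 2 J$)
$\frac{L{\left(15 \right)} + \left(-5\right)^{3}}{\left(48 - c{\left(-15 \right)}\right) + 234} = \frac{\left(-12 + 15\right) + \left(-5\right)^{3}}{\left(48 - \left(2 + 2 \left(-15\right)\right)\right) + 234} = \frac{3 - 125}{\left(48 - \left(2 - 30\right)\right) + 234} = - \frac{122}{\left(48 - -28\right) + 234} = - \frac{122}{\left(48 + 28\right) + 234} = - \frac{122}{76 + 234} = - \frac{122}{310} = \left(-122\right) \frac{1}{310} = - \frac{61}{155}$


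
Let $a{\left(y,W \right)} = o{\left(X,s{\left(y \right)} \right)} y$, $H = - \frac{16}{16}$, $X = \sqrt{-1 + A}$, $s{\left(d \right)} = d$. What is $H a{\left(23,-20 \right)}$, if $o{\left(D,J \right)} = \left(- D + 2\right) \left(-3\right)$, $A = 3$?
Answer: $138 - 69 \sqrt{2} \approx 40.419$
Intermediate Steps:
$X = \sqrt{2}$ ($X = \sqrt{-1 + 3} = \sqrt{2} \approx 1.4142$)
$H = -1$ ($H = \left(-16\right) \frac{1}{16} = -1$)
$o{\left(D,J \right)} = -6 + 3 D$ ($o{\left(D,J \right)} = \left(2 - D\right) \left(-3\right) = -6 + 3 D$)
$a{\left(y,W \right)} = y \left(-6 + 3 \sqrt{2}\right)$ ($a{\left(y,W \right)} = \left(-6 + 3 \sqrt{2}\right) y = y \left(-6 + 3 \sqrt{2}\right)$)
$H a{\left(23,-20 \right)} = - 3 \cdot 23 \left(-2 + \sqrt{2}\right) = - (-138 + 69 \sqrt{2}) = 138 - 69 \sqrt{2}$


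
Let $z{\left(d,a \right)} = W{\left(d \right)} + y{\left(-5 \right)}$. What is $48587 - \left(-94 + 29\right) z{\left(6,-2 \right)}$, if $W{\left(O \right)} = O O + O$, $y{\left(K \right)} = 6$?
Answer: $51707$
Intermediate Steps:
$W{\left(O \right)} = O + O^{2}$ ($W{\left(O \right)} = O^{2} + O = O + O^{2}$)
$z{\left(d,a \right)} = 6 + d \left(1 + d\right)$ ($z{\left(d,a \right)} = d \left(1 + d\right) + 6 = 6 + d \left(1 + d\right)$)
$48587 - \left(-94 + 29\right) z{\left(6,-2 \right)} = 48587 - \left(-94 + 29\right) \left(6 + 6 \left(1 + 6\right)\right) = 48587 - - 65 \left(6 + 6 \cdot 7\right) = 48587 - - 65 \left(6 + 42\right) = 48587 - \left(-65\right) 48 = 48587 - -3120 = 48587 + 3120 = 51707$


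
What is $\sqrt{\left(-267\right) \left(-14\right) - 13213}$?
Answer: $5 i \sqrt{379} \approx 97.34 i$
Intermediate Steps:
$\sqrt{\left(-267\right) \left(-14\right) - 13213} = \sqrt{3738 - 13213} = \sqrt{-9475} = 5 i \sqrt{379}$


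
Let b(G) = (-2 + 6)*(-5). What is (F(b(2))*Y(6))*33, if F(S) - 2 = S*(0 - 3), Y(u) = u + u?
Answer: 24552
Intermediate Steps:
Y(u) = 2*u
b(G) = -20 (b(G) = 4*(-5) = -20)
F(S) = 2 - 3*S (F(S) = 2 + S*(0 - 3) = 2 + S*(-3) = 2 - 3*S)
(F(b(2))*Y(6))*33 = ((2 - 3*(-20))*(2*6))*33 = ((2 + 60)*12)*33 = (62*12)*33 = 744*33 = 24552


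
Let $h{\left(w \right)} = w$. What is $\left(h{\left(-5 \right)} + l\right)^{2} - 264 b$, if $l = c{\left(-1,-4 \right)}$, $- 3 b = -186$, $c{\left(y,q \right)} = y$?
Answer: $-16332$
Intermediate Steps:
$b = 62$ ($b = \left(- \frac{1}{3}\right) \left(-186\right) = 62$)
$l = -1$
$\left(h{\left(-5 \right)} + l\right)^{2} - 264 b = \left(-5 - 1\right)^{2} - 16368 = \left(-6\right)^{2} - 16368 = 36 - 16368 = -16332$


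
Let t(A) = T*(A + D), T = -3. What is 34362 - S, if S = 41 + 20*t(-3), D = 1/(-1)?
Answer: 34081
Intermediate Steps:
D = -1
t(A) = 3 - 3*A (t(A) = -3*(A - 1) = -3*(-1 + A) = 3 - 3*A)
S = 281 (S = 41 + 20*(3 - 3*(-3)) = 41 + 20*(3 + 9) = 41 + 20*12 = 41 + 240 = 281)
34362 - S = 34362 - 1*281 = 34362 - 281 = 34081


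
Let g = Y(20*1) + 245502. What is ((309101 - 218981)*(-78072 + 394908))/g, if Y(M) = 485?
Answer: 28553260320/245987 ≈ 1.1608e+5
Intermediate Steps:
g = 245987 (g = 485 + 245502 = 245987)
((309101 - 218981)*(-78072 + 394908))/g = ((309101 - 218981)*(-78072 + 394908))/245987 = (90120*316836)*(1/245987) = 28553260320*(1/245987) = 28553260320/245987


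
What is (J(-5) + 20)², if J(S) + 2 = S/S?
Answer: 361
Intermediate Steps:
J(S) = -1 (J(S) = -2 + S/S = -2 + 1 = -1)
(J(-5) + 20)² = (-1 + 20)² = 19² = 361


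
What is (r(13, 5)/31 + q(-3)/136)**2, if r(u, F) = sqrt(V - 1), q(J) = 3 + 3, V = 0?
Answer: 4025/4443664 + 3*I/1054 ≈ 0.00090578 + 0.0028463*I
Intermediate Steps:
q(J) = 6
r(u, F) = I (r(u, F) = sqrt(0 - 1) = sqrt(-1) = I)
(r(13, 5)/31 + q(-3)/136)**2 = (I/31 + 6/136)**2 = (I*(1/31) + 6*(1/136))**2 = (I/31 + 3/68)**2 = (3/68 + I/31)**2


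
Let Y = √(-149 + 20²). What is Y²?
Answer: 251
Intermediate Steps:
Y = √251 (Y = √(-149 + 400) = √251 ≈ 15.843)
Y² = (√251)² = 251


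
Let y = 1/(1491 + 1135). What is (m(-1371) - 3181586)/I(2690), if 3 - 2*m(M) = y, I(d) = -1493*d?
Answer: 3341936359/4218584968 ≈ 0.79219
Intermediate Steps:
y = 1/2626 ≈ 0.00038081
m(M) = 7877/5252 (m(M) = 3/2 - 1/2*1/2626 = 3/2 - 1/5252 = 7877/5252)
(m(-1371) - 3181586)/I(2690) = (7877/5252 - 3181586)/((-1493*2690)) = -16709681795/5252/(-4016170) = -16709681795/5252*(-1/4016170) = 3341936359/4218584968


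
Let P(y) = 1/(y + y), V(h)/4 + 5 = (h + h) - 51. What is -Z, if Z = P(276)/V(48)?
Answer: -1/88320 ≈ -1.1322e-5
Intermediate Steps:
V(h) = -224 + 8*h (V(h) = -20 + 4*((h + h) - 51) = -20 + 4*(2*h - 51) = -20 + 4*(-51 + 2*h) = -20 + (-204 + 8*h) = -224 + 8*h)
P(y) = 1/(2*y)
Z = 1/88320 (Z = ((½)/276)/(-224 + 8*48) = ((½)*(1/276))/(-224 + 384) = (1/552)/160 = (1/552)*(1/160) = 1/88320 ≈ 1.1322e-5)
-Z = -1*1/88320 = -1/88320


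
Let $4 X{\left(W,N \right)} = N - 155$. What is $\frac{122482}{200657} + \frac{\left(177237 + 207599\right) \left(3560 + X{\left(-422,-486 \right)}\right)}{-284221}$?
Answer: $- \frac{262494009690965}{57030933197} \approx -4602.7$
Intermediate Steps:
$X{\left(W,N \right)} = - \frac{155}{4} + \frac{N}{4}$ ($X{\left(W,N \right)} = \frac{N - 155}{4} = \frac{-155 + N}{4} = - \frac{155}{4} + \frac{N}{4}$)
$\frac{122482}{200657} + \frac{\left(177237 + 207599\right) \left(3560 + X{\left(-422,-486 \right)}\right)}{-284221} = \frac{122482}{200657} + \frac{\left(177237 + 207599\right) \left(3560 + \left(- \frac{155}{4} + \frac{1}{4} \left(-486\right)\right)\right)}{-284221} = 122482 \cdot \frac{1}{200657} + 384836 \left(3560 - \frac{641}{4}\right) \left(- \frac{1}{284221}\right) = \frac{122482}{200657} + 384836 \left(3560 - \frac{641}{4}\right) \left(- \frac{1}{284221}\right) = \frac{122482}{200657} + 384836 \cdot \frac{13599}{4} \left(- \frac{1}{284221}\right) = \frac{122482}{200657} + 1308346191 \left(- \frac{1}{284221}\right) = \frac{122482}{200657} - \frac{1308346191}{284221} = - \frac{262494009690965}{57030933197}$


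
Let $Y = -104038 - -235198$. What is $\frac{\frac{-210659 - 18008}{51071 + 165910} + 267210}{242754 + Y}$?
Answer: $\frac{57979264343}{81132233634} \approx 0.71463$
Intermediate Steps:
$Y = 131160$ ($Y = -104038 + 235198 = 131160$)
$\frac{\frac{-210659 - 18008}{51071 + 165910} + 267210}{242754 + Y} = \frac{\frac{-210659 - 18008}{51071 + 165910} + 267210}{242754 + 131160} = \frac{- \frac{228667}{216981} + 267210}{373914} = \left(\left(-228667\right) \frac{1}{216981} + 267210\right) \frac{1}{373914} = \left(- \frac{228667}{216981} + 267210\right) \frac{1}{373914} = \frac{57979264343}{216981} \cdot \frac{1}{373914} = \frac{57979264343}{81132233634}$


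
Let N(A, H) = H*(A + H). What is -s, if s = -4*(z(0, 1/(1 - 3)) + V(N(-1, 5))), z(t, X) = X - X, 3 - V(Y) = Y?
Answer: -68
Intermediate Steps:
V(Y) = 3 - Y
z(t, X) = 0
s = 68 (s = -4*(0 + (3 - 5*(-1 + 5))) = -4*(0 + (3 - 5*4)) = -4*(0 + (3 - 1*20)) = -4*(0 + (3 - 20)) = -4*(0 - 17) = -4*(-17) = 68)
-s = -1*68 = -68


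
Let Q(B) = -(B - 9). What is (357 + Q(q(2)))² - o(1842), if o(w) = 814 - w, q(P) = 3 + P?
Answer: 131349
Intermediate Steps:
Q(B) = 9 - B (Q(B) = -(-9 + B) = 9 - B)
(357 + Q(q(2)))² - o(1842) = (357 + (9 - (3 + 2)))² - (814 - 1*1842) = (357 + (9 - 1*5))² - (814 - 1842) = (357 + (9 - 5))² - 1*(-1028) = (357 + 4)² + 1028 = 361² + 1028 = 130321 + 1028 = 131349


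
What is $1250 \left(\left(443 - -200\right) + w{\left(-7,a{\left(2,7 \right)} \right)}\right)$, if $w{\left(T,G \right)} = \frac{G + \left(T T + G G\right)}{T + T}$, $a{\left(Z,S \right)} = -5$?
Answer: $\frac{5583125}{7} \approx 7.9759 \cdot 10^{5}$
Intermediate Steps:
$w{\left(T,G \right)} = \frac{G + G^{2} + T^{2}}{2 T}$ ($w{\left(T,G \right)} = \frac{G + \left(T^{2} + G^{2}\right)}{2 T} = \left(G + \left(G^{2} + T^{2}\right)\right) \frac{1}{2 T} = \left(G + G^{2} + T^{2}\right) \frac{1}{2 T} = \frac{G + G^{2} + T^{2}}{2 T}$)
$1250 \left(\left(443 - -200\right) + w{\left(-7,a{\left(2,7 \right)} \right)}\right) = 1250 \left(\left(443 - -200\right) + \frac{-5 + \left(-5\right)^{2} + \left(-7\right)^{2}}{2 \left(-7\right)}\right) = 1250 \left(\left(443 + 200\right) + \frac{1}{2} \left(- \frac{1}{7}\right) \left(-5 + 25 + 49\right)\right) = 1250 \left(643 + \frac{1}{2} \left(- \frac{1}{7}\right) 69\right) = 1250 \left(643 - \frac{69}{14}\right) = 1250 \cdot \frac{8933}{14} = \frac{5583125}{7}$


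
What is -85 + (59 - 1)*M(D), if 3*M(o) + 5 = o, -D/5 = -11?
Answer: 2645/3 ≈ 881.67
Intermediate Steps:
D = 55 (D = -5*(-11) = 55)
M(o) = -5/3 + o/3
-85 + (59 - 1)*M(D) = -85 + (59 - 1)*(-5/3 + (⅓)*55) = -85 + 58*(-5/3 + 55/3) = -85 + 58*(50/3) = -85 + 2900/3 = 2645/3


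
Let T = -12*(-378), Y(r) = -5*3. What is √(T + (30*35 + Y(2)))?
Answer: 3*√619 ≈ 74.639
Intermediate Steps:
Y(r) = -15
T = 4536
√(T + (30*35 + Y(2))) = √(4536 + (30*35 - 15)) = √(4536 + (1050 - 15)) = √(4536 + 1035) = √5571 = 3*√619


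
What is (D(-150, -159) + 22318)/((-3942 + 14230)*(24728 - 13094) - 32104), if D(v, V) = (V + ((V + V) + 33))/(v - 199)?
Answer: 3894713/20880406156 ≈ 0.00018652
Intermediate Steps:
D(v, V) = (33 + 3*V)/(-199 + v) (D(v, V) = (V + (2*V + 33))/(-199 + v) = (V + (33 + 2*V))/(-199 + v) = (33 + 3*V)/(-199 + v))
(D(-150, -159) + 22318)/((-3942 + 14230)*(24728 - 13094) - 32104) = (3*(11 - 159)/(-199 - 150) + 22318)/((-3942 + 14230)*(24728 - 13094) - 32104) = (3*(-148)/(-349) + 22318)/(10288*11634 - 32104) = (3*(-1/349)*(-148) + 22318)/(119690592 - 32104) = (444/349 + 22318)/119658488 = (7789426/349)*(1/119658488) = 3894713/20880406156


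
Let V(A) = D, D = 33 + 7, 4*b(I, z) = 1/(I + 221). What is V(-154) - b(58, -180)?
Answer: 44639/1116 ≈ 39.999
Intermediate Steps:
b(I, z) = 1/(4*(221 + I)) (b(I, z) = 1/(4*(I + 221)) = 1/(4*(221 + I)))
D = 40
V(A) = 40
V(-154) - b(58, -180) = 40 - 1/(4*(221 + 58)) = 40 - 1/(4*279) = 40 - 1*1/1116 = 40 - 1/1116 = 44639/1116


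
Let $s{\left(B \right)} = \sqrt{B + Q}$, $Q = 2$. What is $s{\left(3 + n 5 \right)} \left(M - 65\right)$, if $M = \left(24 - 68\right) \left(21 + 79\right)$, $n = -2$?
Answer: $- 4465 i \sqrt{5} \approx - 9984.0 i$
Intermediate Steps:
$M = -4400$ ($M = \left(-44\right) 100 = -4400$)
$s{\left(B \right)} = \sqrt{2 + B}$ ($s{\left(B \right)} = \sqrt{B + 2} = \sqrt{2 + B}$)
$s{\left(3 + n 5 \right)} \left(M - 65\right) = \sqrt{2 + \left(3 - 10\right)} \left(-4400 - 65\right) = \sqrt{2 + \left(3 - 10\right)} \left(-4465\right) = \sqrt{2 - 7} \left(-4465\right) = \sqrt{-5} \left(-4465\right) = i \sqrt{5} \left(-4465\right) = - 4465 i \sqrt{5}$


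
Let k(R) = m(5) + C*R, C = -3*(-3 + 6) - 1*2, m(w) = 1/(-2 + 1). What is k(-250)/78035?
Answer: 2749/78035 ≈ 0.035228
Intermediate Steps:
m(w) = -1 (m(w) = 1/(-1) = -1)
C = -11 (C = -3*3 - 2 = -9 - 2 = -11)
k(R) = -1 - 11*R
k(-250)/78035 = (-1 - 11*(-250))/78035 = (-1 + 2750)*(1/78035) = 2749*(1/78035) = 2749/78035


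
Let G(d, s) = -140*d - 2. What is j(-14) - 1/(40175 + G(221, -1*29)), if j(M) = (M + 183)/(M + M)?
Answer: -31845/5276 ≈ -6.0358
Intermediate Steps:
j(M) = (183 + M)/(2*M) (j(M) = (183 + M)/((2*M)) = (183 + M)*(1/(2*M)) = (183 + M)/(2*M))
G(d, s) = -2 - 140*d
j(-14) - 1/(40175 + G(221, -1*29)) = (½)*(183 - 14)/(-14) - 1/(40175 + (-2 - 140*221)) = (½)*(-1/14)*169 - 1/(40175 + (-2 - 30940)) = -169/28 - 1/(40175 - 30942) = -169/28 - 1/9233 = -31845/5276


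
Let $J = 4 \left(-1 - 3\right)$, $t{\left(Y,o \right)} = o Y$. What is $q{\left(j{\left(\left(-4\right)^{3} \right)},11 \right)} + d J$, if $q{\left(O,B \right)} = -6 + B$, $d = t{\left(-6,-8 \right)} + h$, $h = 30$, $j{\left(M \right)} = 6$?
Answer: $-1243$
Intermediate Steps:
$t{\left(Y,o \right)} = Y o$
$J = -16$ ($J = 4 \left(-4\right) = -16$)
$d = 78$ ($d = \left(-6\right) \left(-8\right) + 30 = 48 + 30 = 78$)
$q{\left(j{\left(\left(-4\right)^{3} \right)},11 \right)} + d J = \left(-6 + 11\right) + 78 \left(-16\right) = 5 - 1248 = -1243$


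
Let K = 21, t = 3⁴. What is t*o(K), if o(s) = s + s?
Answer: 3402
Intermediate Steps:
t = 81
o(s) = 2*s
t*o(K) = 81*(2*21) = 81*42 = 3402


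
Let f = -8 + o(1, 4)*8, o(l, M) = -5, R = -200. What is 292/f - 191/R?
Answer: -3077/600 ≈ -5.1283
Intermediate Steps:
f = -48 (f = -8 - 5*8 = -8 - 40 = -48)
292/f - 191/R = 292/(-48) - 191/(-200) = 292*(-1/48) - 191*(-1/200) = -73/12 + 191/200 = -3077/600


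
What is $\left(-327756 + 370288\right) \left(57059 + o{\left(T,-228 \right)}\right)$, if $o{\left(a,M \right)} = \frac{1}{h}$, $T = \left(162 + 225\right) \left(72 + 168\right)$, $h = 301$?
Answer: $\frac{104353841760}{43} \approx 2.4268 \cdot 10^{9}$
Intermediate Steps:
$T = 92880$ ($T = 387 \cdot 240 = 92880$)
$o{\left(a,M \right)} = \frac{1}{301}$
$\left(-327756 + 370288\right) \left(57059 + o{\left(T,-228 \right)}\right) = \left(-327756 + 370288\right) \left(57059 + \frac{1}{301}\right) = 42532 \cdot \frac{17174760}{301} = \frac{104353841760}{43}$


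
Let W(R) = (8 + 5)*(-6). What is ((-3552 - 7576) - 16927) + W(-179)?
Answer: -28133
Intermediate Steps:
W(R) = -78 (W(R) = 13*(-6) = -78)
((-3552 - 7576) - 16927) + W(-179) = ((-3552 - 7576) - 16927) - 78 = (-11128 - 16927) - 78 = -28055 - 78 = -28133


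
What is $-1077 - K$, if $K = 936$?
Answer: $-2013$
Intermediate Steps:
$-1077 - K = -1077 - 936 = -2013$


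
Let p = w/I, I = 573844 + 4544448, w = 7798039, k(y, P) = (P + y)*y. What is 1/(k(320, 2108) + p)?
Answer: 5118292/3976715950359 ≈ 1.2871e-6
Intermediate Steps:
k(y, P) = y*(P + y)
I = 5118292
p = 7798039/5118292 ≈ 1.5236
1/(k(320, 2108) + p) = 1/(320*(2108 + 320) + 7798039/5118292) = 1/(320*2428 + 7798039/5118292) = 1/(776960 + 7798039/5118292) = 1/(3976715950359/5118292) = 5118292/3976715950359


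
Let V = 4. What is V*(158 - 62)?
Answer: 384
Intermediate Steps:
V*(158 - 62) = 4*(158 - 62) = 4*96 = 384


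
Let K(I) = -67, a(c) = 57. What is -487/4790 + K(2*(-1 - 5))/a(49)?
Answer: -348689/273030 ≈ -1.2771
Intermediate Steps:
-487/4790 + K(2*(-1 - 5))/a(49) = -487/4790 - 67/57 = -348689/273030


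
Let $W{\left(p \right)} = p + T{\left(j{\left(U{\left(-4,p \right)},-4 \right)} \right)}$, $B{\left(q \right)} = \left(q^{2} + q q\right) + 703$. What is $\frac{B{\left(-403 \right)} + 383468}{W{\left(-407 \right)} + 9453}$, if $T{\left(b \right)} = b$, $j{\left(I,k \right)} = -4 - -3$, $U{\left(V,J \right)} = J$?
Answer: $\frac{708989}{9045} \approx 78.385$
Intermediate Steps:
$j{\left(I,k \right)} = -1$ ($j{\left(I,k \right)} = -4 + 3 = -1$)
$B{\left(q \right)} = 703 + 2 q^{2}$ ($B{\left(q \right)} = \left(q^{2} + q^{2}\right) + 703 = 2 q^{2} + 703 = 703 + 2 q^{2}$)
$W{\left(p \right)} = -1 + p$ ($W{\left(p \right)} = p - 1 = -1 + p$)
$\frac{B{\left(-403 \right)} + 383468}{W{\left(-407 \right)} + 9453} = \frac{\left(703 + 2 \left(-403\right)^{2}\right) + 383468}{\left(-1 - 407\right) + 9453} = \frac{\left(703 + 2 \cdot 162409\right) + 383468}{-408 + 9453} = \frac{\left(703 + 324818\right) + 383468}{9045} = \left(325521 + 383468\right) \frac{1}{9045} = 708989 \cdot \frac{1}{9045} = \frac{708989}{9045}$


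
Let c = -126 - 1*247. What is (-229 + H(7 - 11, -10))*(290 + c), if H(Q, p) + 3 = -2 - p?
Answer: 18592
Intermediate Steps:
c = -373 (c = -126 - 247 = -373)
H(Q, p) = -5 - p (H(Q, p) = -3 + (-2 - p) = -5 - p)
(-229 + H(7 - 11, -10))*(290 + c) = (-229 + (-5 - 1*(-10)))*(290 - 373) = (-229 + (-5 + 10))*(-83) = (-229 + 5)*(-83) = -224*(-83) = 18592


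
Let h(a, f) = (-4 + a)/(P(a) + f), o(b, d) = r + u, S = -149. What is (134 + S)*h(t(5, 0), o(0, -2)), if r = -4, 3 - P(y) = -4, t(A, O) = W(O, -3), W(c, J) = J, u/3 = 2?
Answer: 35/3 ≈ 11.667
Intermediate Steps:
u = 6 (u = 3*2 = 6)
t(A, O) = -3
P(y) = 7 (P(y) = 3 - 1*(-4) = 3 + 4 = 7)
o(b, d) = 2 (o(b, d) = -4 + 6 = 2)
h(a, f) = (-4 + a)/(7 + f)
(134 + S)*h(t(5, 0), o(0, -2)) = (134 - 149)*((-4 - 3)/(7 + 2)) = -15*(-7)/9 = -5*(-7)/3 = -15*(-7/9) = 35/3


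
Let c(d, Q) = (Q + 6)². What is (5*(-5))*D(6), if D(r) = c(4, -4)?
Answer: -100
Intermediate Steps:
c(d, Q) = (6 + Q)²
D(r) = 4 (D(r) = (6 - 4)² = 2² = 4)
(5*(-5))*D(6) = (5*(-5))*4 = -25*4 = -100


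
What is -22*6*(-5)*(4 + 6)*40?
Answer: 264000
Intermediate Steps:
-22*6*(-5)*(4 + 6)*40 = -(-660)*10*40 = -22*(-300)*40 = 6600*40 = 264000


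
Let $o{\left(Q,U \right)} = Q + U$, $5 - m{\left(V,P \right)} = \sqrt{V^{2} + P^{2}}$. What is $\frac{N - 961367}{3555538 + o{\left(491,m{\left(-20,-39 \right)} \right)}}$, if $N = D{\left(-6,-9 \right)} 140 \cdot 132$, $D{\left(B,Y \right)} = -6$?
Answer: $- \frac{3812946788398}{12645377807235} - \frac{1072247 \sqrt{1921}}{12645377807235} \approx -0.30153$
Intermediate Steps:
$N = -110880$ ($N = \left(-6\right) 140 \cdot 132 = \left(-840\right) 132 = -110880$)
$m{\left(V,P \right)} = 5 - \sqrt{P^{2} + V^{2}}$ ($m{\left(V,P \right)} = 5 - \sqrt{V^{2} + P^{2}} = 5 - \sqrt{P^{2} + V^{2}}$)
$\frac{N - 961367}{3555538 + o{\left(491,m{\left(-20,-39 \right)} \right)}} = \frac{-110880 - 961367}{3555538 + \left(491 + \left(5 - \sqrt{\left(-39\right)^{2} + \left(-20\right)^{2}}\right)\right)} = - \frac{1072247}{3555538 + \left(491 + \left(5 - \sqrt{1521 + 400}\right)\right)} = - \frac{1072247}{3555538 + \left(491 + \left(5 - \sqrt{1921}\right)\right)} = - \frac{1072247}{3555538 + \left(496 - \sqrt{1921}\right)} = - \frac{1072247}{3556034 - \sqrt{1921}}$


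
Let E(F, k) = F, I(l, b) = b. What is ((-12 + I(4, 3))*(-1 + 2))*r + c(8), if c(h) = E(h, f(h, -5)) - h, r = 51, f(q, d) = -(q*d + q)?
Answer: -459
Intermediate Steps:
f(q, d) = -q - d*q (f(q, d) = -(d*q + q) = -(q + d*q) = -q - d*q)
c(h) = 0 (c(h) = h - h = 0)
((-12 + I(4, 3))*(-1 + 2))*r + c(8) = ((-12 + 3)*(-1 + 2))*51 + 0 = -9*1*51 + 0 = -9*51 + 0 = -459 + 0 = -459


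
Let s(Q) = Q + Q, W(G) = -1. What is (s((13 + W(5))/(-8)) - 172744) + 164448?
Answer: -8299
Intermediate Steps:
s(Q) = 2*Q
(s((13 + W(5))/(-8)) - 172744) + 164448 = (2*((13 - 1)/(-8)) - 172744) + 164448 = (2*(12*(-⅛)) - 172744) + 164448 = (2*(-3/2) - 172744) + 164448 = (-3 - 172744) + 164448 = -172747 + 164448 = -8299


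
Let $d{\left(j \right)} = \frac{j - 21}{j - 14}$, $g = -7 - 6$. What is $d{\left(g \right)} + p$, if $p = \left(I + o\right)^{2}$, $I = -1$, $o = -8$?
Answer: $\frac{2221}{27} \approx 82.259$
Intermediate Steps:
$g = -13$
$d{\left(j \right)} = \frac{-21 + j}{-14 + j}$
$p = 81$ ($p = \left(-1 - 8\right)^{2} = \left(-9\right)^{2} = 81$)
$d{\left(g \right)} + p = \frac{-21 - 13}{-14 - 13} + 81 = \frac{1}{-27} \left(-34\right) + 81 = \left(- \frac{1}{27}\right) \left(-34\right) + 81 = \frac{34}{27} + 81 = \frac{2221}{27}$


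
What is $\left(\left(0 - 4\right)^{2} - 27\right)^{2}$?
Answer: $121$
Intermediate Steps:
$\left(\left(0 - 4\right)^{2} - 27\right)^{2} = \left(\left(-4\right)^{2} - 27\right)^{2} = \left(16 - 27\right)^{2} = \left(-11\right)^{2} = 121$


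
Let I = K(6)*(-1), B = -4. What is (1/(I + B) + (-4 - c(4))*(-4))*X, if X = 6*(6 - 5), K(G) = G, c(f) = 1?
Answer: 597/5 ≈ 119.40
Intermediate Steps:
X = 6 (X = 6*1 = 6)
I = -6 (I = 6*(-1) = -6)
(1/(I + B) + (-4 - c(4))*(-4))*X = (1/(-6 - 4) + (-4 - 1*1)*(-4))*6 = (1/(-10) + (-4 - 1)*(-4))*6 = (-⅒ - 5*(-4))*6 = (-⅒ + 20)*6 = (199/10)*6 = 597/5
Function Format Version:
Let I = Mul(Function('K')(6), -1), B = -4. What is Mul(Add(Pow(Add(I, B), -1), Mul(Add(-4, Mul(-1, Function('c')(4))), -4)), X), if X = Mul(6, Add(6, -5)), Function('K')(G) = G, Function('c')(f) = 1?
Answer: Rational(597, 5) ≈ 119.40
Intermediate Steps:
X = 6 (X = Mul(6, 1) = 6)
I = -6 (I = Mul(6, -1) = -6)
Mul(Add(Pow(Add(I, B), -1), Mul(Add(-4, Mul(-1, Function('c')(4))), -4)), X) = Mul(Add(Pow(Add(-6, -4), -1), Mul(Add(-4, Mul(-1, 1)), -4)), 6) = Mul(Add(Pow(-10, -1), Mul(Add(-4, -1), -4)), 6) = Mul(Add(Rational(-1, 10), Mul(-5, -4)), 6) = Mul(Add(Rational(-1, 10), 20), 6) = Mul(Rational(199, 10), 6) = Rational(597, 5)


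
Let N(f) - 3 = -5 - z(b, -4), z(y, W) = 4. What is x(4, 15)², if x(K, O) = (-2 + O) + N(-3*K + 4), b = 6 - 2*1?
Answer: 49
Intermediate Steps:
b = 4 (b = 6 - 2 = 4)
N(f) = -6 (N(f) = 3 + (-5 - 1*4) = 3 + (-5 - 4) = 3 - 9 = -6)
x(K, O) = -8 + O (x(K, O) = (-2 + O) - 6 = -8 + O)
x(4, 15)² = (-8 + 15)² = 7² = 49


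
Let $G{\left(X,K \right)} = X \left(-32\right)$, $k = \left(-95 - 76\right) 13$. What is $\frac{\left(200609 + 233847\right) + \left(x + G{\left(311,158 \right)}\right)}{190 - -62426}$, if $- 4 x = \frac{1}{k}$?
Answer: $\frac{3774689569}{556781472} \approx 6.7795$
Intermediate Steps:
$k = -2223$ ($k = \left(-171\right) 13 = -2223$)
$G{\left(X,K \right)} = - 32 X$
$x = \frac{1}{8892}$ ($x = - \frac{1}{4 \left(-2223\right)} = \left(- \frac{1}{4}\right) \left(- \frac{1}{2223}\right) = \frac{1}{8892} \approx 0.00011246$)
$\frac{\left(200609 + 233847\right) + \left(x + G{\left(311,158 \right)}\right)}{190 - -62426} = \frac{\left(200609 + 233847\right) + \left(\frac{1}{8892} - 9952\right)}{190 - -62426} = \frac{434456 + \left(\frac{1}{8892} - 9952\right)}{190 + 62426} = \frac{434456 - \frac{88493183}{8892}}{62616} = \frac{3774689569}{8892} \cdot \frac{1}{62616} = \frac{3774689569}{556781472}$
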